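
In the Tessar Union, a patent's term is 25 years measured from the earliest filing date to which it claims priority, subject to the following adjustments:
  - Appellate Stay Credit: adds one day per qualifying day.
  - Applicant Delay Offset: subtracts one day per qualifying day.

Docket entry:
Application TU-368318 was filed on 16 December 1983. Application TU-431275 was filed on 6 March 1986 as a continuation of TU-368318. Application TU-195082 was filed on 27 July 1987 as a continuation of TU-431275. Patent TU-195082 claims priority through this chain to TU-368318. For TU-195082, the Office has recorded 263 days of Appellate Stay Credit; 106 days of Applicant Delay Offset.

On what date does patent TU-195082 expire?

May 22, 2009

Earliest priority filing: 16 December 1983.
Base term: 16 December 1983 + 25 years → 16 December 2008.
Appellate Stay Credit: +263 days → 5 September 2009.
Applicant Delay Offset: −106 days → 22 May 2009.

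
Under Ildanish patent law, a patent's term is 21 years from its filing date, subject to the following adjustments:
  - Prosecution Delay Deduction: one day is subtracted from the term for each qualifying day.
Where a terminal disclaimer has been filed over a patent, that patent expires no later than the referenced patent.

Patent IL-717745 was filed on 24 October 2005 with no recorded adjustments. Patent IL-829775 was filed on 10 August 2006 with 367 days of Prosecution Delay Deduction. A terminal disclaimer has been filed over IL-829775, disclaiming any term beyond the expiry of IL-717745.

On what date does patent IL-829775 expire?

August 8, 2026

Natural term of IL-829775:
  Base: filing + 21 years → 10 August 2027.
  Prosecution Delay Deduction: −367 days → 8 August 2026.
Expiry of referenced patent IL-717745:
  Base: filing + 21 years → 24 October 2026.
Terminal disclaimer: IL-829775 expires on the earlier of 8 August 2026 and 24 October 2026.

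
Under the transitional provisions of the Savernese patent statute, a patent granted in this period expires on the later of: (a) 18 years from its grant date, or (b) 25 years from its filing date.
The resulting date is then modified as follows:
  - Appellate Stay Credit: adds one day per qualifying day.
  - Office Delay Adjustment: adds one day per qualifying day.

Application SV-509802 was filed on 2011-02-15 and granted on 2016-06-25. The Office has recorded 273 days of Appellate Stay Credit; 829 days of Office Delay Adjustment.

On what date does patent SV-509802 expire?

(a) grant + 18 years → 25 June 2034.
(b) filing + 25 years → 15 February 2036.
Later of the two: 15 February 2036.
Appellate Stay Credit: +273 days → 14 November 2036.
Office Delay Adjustment: +829 days → 21 February 2039.

February 21, 2039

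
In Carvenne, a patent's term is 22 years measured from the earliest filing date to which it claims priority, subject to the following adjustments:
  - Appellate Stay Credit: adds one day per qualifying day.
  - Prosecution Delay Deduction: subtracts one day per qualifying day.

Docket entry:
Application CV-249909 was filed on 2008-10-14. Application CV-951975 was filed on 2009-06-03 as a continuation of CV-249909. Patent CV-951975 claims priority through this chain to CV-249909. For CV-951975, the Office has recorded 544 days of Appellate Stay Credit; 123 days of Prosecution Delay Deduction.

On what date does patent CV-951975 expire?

Earliest priority filing: 14 October 2008.
Base term: 14 October 2008 + 22 years → 14 October 2030.
Appellate Stay Credit: +544 days → 10 April 2032.
Prosecution Delay Deduction: −123 days → 9 December 2031.

December 9, 2031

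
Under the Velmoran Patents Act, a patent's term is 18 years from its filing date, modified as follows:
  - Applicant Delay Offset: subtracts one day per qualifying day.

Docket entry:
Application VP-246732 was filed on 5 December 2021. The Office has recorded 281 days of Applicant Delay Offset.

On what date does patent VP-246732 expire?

Base term: filing date + 18 years → 5 December 2039.
Applicant Delay Offset: −281 days → 27 February 2039.

2039-02-27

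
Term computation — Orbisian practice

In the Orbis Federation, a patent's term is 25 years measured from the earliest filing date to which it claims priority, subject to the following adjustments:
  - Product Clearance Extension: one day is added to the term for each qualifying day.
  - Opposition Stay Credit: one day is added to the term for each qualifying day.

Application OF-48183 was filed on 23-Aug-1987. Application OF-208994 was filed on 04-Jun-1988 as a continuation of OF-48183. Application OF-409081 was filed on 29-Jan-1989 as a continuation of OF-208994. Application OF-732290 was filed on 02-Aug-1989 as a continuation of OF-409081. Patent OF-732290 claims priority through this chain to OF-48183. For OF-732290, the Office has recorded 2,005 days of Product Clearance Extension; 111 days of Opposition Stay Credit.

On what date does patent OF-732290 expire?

Earliest priority filing: 23 August 1987.
Base term: 23 August 1987 + 25 years → 23 August 2012.
Product Clearance Extension: +2005 days → 18 February 2018.
Opposition Stay Credit: +111 days → 9 June 2018.

2018-06-09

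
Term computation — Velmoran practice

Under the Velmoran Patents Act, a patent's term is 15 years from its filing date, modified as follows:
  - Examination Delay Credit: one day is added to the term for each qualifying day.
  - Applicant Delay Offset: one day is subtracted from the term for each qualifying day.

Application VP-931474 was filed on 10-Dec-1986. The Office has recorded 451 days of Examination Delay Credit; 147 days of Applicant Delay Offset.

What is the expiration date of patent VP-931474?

Base term: filing date + 15 years → 10 December 2001.
Examination Delay Credit: +451 days → 6 March 2003.
Applicant Delay Offset: −147 days → 10 October 2002.

October 10, 2002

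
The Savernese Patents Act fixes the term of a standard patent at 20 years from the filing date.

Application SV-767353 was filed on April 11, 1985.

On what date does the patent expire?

April 11, 2005

Filing date + 20 years → 11 April 2005.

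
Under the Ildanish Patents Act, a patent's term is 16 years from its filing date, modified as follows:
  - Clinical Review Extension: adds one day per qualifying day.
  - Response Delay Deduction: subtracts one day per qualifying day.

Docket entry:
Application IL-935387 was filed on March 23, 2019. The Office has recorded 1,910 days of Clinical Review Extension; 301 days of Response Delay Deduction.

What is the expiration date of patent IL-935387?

Base term: filing date + 16 years → 23 March 2035.
Clinical Review Extension: +1910 days → 14 June 2040.
Response Delay Deduction: −301 days → 18 August 2039.

2039-08-18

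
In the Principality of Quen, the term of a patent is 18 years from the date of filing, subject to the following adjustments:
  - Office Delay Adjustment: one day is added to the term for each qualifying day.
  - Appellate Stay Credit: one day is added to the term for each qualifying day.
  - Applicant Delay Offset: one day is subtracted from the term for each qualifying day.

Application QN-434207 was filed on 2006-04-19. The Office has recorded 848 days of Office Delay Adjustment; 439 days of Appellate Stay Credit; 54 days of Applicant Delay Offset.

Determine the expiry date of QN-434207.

Base term: filing date + 18 years → 19 April 2024.
Office Delay Adjustment: +848 days → 15 August 2026.
Appellate Stay Credit: +439 days → 28 October 2027.
Applicant Delay Offset: −54 days → 4 September 2027.

2027-09-04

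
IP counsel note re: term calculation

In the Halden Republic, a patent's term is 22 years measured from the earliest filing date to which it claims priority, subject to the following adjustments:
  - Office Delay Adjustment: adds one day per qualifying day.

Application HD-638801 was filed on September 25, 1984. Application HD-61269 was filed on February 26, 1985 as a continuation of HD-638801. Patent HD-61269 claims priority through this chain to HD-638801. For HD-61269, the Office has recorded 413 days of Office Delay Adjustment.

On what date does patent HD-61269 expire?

November 12, 2007

Earliest priority filing: 25 September 1984.
Base term: 25 September 1984 + 22 years → 25 September 2006.
Office Delay Adjustment: +413 days → 12 November 2007.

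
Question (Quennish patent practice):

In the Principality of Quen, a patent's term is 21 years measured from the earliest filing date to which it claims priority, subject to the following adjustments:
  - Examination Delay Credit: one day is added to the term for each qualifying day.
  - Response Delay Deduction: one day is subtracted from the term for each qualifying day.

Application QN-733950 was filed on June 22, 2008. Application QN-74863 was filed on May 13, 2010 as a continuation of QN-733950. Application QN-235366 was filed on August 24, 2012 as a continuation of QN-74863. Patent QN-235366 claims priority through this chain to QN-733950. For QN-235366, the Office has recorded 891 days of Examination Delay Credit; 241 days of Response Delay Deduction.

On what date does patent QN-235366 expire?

Earliest priority filing: 22 June 2008.
Base term: 22 June 2008 + 21 years → 22 June 2029.
Examination Delay Credit: +891 days → 30 November 2031.
Response Delay Deduction: −241 days → 3 April 2031.

2031-04-03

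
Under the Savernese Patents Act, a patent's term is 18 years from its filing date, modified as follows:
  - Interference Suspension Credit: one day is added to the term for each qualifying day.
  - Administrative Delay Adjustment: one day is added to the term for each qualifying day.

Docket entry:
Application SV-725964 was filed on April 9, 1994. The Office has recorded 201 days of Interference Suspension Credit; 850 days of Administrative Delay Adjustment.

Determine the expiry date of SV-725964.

2015-02-24

Base term: filing date + 18 years → 9 April 2012.
Interference Suspension Credit: +201 days → 27 October 2012.
Administrative Delay Adjustment: +850 days → 24 February 2015.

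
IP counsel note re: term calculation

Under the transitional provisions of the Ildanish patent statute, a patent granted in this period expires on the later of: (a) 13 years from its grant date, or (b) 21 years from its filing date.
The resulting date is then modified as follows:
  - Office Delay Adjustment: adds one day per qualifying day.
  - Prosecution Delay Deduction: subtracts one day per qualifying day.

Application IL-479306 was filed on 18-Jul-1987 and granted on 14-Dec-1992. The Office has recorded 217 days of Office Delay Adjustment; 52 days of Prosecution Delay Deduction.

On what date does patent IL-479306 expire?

(a) grant + 13 years → 14 December 2005.
(b) filing + 21 years → 18 July 2008.
Later of the two: 18 July 2008.
Office Delay Adjustment: +217 days → 20 February 2009.
Prosecution Delay Deduction: −52 days → 30 December 2008.

2008-12-30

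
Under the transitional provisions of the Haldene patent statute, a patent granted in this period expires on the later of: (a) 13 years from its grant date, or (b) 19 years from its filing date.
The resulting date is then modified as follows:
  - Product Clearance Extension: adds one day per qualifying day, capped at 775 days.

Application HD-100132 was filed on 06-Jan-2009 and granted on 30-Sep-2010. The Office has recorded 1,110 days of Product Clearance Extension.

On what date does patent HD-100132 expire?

(a) grant + 13 years → 30 September 2023.
(b) filing + 19 years → 6 January 2028.
Later of the two: 6 January 2028.
Product Clearance Extension: 1110 days claimed exceeds the 775-day cap, so +775 days → 19 February 2030.

2030-02-19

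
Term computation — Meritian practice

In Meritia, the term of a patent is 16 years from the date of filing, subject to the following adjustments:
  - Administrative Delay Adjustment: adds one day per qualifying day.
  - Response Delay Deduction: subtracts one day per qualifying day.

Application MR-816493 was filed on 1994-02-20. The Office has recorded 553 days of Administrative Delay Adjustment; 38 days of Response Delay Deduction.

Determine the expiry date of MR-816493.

2011-07-20

Base term: filing date + 16 years → 20 February 2010.
Administrative Delay Adjustment: +553 days → 27 August 2011.
Response Delay Deduction: −38 days → 20 July 2011.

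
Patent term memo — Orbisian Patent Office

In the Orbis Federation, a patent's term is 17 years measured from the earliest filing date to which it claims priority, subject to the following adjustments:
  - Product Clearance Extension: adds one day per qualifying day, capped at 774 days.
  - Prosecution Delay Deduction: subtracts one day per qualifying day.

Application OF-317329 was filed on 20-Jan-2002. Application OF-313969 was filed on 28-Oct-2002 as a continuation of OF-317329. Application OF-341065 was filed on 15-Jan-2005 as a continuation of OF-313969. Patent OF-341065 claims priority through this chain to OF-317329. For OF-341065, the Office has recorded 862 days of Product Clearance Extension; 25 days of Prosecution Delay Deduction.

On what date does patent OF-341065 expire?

Earliest priority filing: 20 January 2002.
Base term: 20 January 2002 + 17 years → 20 January 2019.
Product Clearance Extension: 862 days claimed exceeds the 774-day cap, so +774 days → 4 March 2021.
Prosecution Delay Deduction: −25 days → 7 February 2021.

2021-02-07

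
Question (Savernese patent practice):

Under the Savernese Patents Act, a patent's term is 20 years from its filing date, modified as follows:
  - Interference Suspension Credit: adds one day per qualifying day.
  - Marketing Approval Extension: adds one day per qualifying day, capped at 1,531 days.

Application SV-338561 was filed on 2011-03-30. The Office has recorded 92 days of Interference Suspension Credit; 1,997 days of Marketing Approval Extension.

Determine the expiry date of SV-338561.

September 8, 2035

Base term: filing date + 20 years → 30 March 2031.
Interference Suspension Credit: +92 days → 30 June 2031.
Marketing Approval Extension: 1997 days claimed exceeds the 1531-day cap, so +1531 days → 8 September 2035.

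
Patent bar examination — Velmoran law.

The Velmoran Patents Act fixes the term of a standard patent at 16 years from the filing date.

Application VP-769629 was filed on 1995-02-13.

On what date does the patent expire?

2011-02-13

Filing date + 16 years → 13 February 2011.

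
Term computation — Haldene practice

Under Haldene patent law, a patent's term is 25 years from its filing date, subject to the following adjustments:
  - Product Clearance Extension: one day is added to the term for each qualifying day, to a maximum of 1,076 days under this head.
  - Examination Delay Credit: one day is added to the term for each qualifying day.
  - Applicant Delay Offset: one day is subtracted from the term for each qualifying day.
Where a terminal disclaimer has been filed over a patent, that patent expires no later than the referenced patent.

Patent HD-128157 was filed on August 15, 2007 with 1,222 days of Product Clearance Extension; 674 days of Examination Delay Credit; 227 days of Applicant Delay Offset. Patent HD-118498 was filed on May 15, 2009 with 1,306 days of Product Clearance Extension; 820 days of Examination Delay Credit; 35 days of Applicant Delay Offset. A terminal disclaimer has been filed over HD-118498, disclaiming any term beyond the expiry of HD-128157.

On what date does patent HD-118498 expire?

October 16, 2036

Natural term of HD-118498:
  Base: filing + 25 years → 15 May 2034.
  Product Clearance Extension: 1306 days claimed exceeds the 1076-day cap, so +1076 days → 25 April 2037.
  Examination Delay Credit: +820 days → 24 July 2039.
  Applicant Delay Offset: −35 days → 19 June 2039.
Expiry of referenced patent HD-128157:
  Base: filing + 25 years → 15 August 2032.
  Product Clearance Extension: 1222 days claimed exceeds the 1076-day cap, so +1076 days → 27 July 2035.
  Examination Delay Credit: +674 days → 31 May 2037.
  Applicant Delay Offset: −227 days → 16 October 2036.
Terminal disclaimer: HD-118498 expires on the earlier of 19 June 2039 and 16 October 2036.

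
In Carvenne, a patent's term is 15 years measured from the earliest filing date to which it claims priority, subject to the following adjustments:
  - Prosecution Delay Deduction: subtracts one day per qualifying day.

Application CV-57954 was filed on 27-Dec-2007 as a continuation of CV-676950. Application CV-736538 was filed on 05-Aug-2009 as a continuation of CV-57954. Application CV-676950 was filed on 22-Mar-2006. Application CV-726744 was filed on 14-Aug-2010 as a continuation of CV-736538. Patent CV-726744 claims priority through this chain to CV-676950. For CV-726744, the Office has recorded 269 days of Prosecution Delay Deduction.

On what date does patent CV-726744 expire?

Earliest priority filing: 22 March 2006.
Base term: 22 March 2006 + 15 years → 22 March 2021.
Prosecution Delay Deduction: −269 days → 26 June 2020.

2020-06-26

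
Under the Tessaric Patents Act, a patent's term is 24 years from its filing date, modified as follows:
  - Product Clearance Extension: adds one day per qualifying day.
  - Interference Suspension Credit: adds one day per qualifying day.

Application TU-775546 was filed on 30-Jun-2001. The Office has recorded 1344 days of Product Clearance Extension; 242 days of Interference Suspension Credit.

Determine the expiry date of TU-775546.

Base term: filing date + 24 years → 30 June 2025.
Product Clearance Extension: +1344 days → 5 March 2029.
Interference Suspension Credit: +242 days → 2 November 2029.

2029-11-02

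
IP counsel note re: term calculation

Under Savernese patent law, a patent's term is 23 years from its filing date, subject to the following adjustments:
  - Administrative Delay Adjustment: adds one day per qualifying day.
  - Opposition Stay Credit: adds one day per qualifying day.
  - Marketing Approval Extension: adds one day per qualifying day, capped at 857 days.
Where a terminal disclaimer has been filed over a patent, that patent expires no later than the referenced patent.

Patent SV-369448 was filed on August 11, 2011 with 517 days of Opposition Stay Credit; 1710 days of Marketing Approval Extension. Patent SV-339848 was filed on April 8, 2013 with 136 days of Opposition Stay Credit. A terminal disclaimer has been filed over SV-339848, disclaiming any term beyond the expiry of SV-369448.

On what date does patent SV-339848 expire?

Natural term of SV-339848:
  Base: filing + 23 years → 8 April 2036.
  Opposition Stay Credit: +136 days → 22 August 2036.
Expiry of referenced patent SV-369448:
  Base: filing + 23 years → 11 August 2034.
  Opposition Stay Credit: +517 days → 10 January 2036.
  Marketing Approval Extension: 1710 days claimed exceeds the 857-day cap, so +857 days → 16 May 2038.
Terminal disclaimer: SV-339848 expires on the earlier of 22 August 2036 and 16 May 2038.

August 22, 2036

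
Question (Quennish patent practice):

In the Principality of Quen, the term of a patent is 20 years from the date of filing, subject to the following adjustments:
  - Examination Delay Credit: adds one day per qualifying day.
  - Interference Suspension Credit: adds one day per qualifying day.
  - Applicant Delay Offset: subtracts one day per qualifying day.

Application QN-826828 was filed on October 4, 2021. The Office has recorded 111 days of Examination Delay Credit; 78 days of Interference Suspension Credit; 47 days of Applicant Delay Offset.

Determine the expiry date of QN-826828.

Base term: filing date + 20 years → 4 October 2041.
Examination Delay Credit: +111 days → 23 January 2042.
Interference Suspension Credit: +78 days → 11 April 2042.
Applicant Delay Offset: −47 days → 23 February 2042.

2042-02-23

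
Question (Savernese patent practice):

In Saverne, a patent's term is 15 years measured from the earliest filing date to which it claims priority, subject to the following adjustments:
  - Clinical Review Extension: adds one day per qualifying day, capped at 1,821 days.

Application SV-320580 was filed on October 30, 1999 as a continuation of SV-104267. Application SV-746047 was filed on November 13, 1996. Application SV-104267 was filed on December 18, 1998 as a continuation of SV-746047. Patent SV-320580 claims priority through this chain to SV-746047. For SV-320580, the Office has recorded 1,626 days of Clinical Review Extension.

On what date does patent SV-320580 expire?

April 26, 2016

Earliest priority filing: 13 November 1996.
Base term: 13 November 1996 + 15 years → 13 November 2011.
Clinical Review Extension: 1626 days (within the 1821-day cap) → +1626 days → 26 April 2016.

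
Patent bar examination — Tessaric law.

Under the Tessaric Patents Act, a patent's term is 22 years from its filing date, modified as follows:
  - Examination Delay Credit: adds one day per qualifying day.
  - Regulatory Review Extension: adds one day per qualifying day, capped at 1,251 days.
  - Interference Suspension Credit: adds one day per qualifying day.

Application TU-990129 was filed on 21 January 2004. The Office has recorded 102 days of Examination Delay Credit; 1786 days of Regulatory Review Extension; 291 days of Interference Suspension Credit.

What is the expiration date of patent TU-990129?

Base term: filing date + 22 years → 21 January 2026.
Examination Delay Credit: +102 days → 3 May 2026.
Regulatory Review Extension: 1786 days claimed exceeds the 1251-day cap, so +1251 days → 5 October 2029.
Interference Suspension Credit: +291 days → 23 July 2030.

July 23, 2030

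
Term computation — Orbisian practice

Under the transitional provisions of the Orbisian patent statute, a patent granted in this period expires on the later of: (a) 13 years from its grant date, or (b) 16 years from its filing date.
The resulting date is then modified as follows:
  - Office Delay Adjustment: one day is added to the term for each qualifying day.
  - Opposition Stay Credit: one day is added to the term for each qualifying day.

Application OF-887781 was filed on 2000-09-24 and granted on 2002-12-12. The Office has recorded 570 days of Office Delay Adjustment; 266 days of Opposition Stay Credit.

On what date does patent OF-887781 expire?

January 8, 2019

(a) grant + 13 years → 12 December 2015.
(b) filing + 16 years → 24 September 2016.
Later of the two: 24 September 2016.
Office Delay Adjustment: +570 days → 17 April 2018.
Opposition Stay Credit: +266 days → 8 January 2019.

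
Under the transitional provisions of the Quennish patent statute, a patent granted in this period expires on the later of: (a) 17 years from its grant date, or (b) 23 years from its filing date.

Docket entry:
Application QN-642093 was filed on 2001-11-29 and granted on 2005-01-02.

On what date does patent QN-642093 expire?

2024-11-29

(a) grant + 17 years → 2 January 2022.
(b) filing + 23 years → 29 November 2024.
Later of the two: 29 November 2024.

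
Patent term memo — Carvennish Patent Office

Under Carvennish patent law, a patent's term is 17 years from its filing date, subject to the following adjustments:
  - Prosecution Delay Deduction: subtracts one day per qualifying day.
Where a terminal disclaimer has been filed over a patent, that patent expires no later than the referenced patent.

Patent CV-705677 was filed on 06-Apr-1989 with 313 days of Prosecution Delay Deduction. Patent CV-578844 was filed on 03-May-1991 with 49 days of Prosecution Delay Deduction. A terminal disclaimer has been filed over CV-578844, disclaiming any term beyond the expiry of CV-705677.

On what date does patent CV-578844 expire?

Natural term of CV-578844:
  Base: filing + 17 years → 3 May 2008.
  Prosecution Delay Deduction: −49 days → 15 March 2008.
Expiry of referenced patent CV-705677:
  Base: filing + 17 years → 6 April 2006.
  Prosecution Delay Deduction: −313 days → 28 May 2005.
Terminal disclaimer: CV-578844 expires on the earlier of 15 March 2008 and 28 May 2005.

May 28, 2005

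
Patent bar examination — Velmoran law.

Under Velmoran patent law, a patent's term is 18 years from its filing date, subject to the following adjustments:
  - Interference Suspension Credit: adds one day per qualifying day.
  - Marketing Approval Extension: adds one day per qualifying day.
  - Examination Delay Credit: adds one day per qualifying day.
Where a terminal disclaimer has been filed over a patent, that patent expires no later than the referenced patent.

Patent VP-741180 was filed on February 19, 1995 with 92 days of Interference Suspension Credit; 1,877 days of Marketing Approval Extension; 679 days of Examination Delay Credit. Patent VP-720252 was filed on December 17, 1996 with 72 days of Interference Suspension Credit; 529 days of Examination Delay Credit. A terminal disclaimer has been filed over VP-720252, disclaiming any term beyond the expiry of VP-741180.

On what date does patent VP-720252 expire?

2016-08-09

Natural term of VP-720252:
  Base: filing + 18 years → 17 December 2014.
  Interference Suspension Credit: +72 days → 27 February 2015.
  Examination Delay Credit: +529 days → 9 August 2016.
Expiry of referenced patent VP-741180:
  Base: filing + 18 years → 19 February 2013.
  Interference Suspension Credit: +92 days → 22 May 2013.
  Marketing Approval Extension: +1877 days → 12 July 2018.
  Examination Delay Credit: +679 days → 21 May 2020.
Terminal disclaimer: VP-720252 expires on the earlier of 9 August 2016 and 21 May 2020.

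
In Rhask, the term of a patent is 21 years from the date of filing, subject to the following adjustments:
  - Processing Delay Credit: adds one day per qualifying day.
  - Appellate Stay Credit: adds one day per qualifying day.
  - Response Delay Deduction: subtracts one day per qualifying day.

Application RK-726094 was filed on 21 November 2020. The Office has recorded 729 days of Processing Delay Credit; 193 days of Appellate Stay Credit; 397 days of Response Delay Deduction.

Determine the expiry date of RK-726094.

Base term: filing date + 21 years → 21 November 2041.
Processing Delay Credit: +729 days → 20 November 2043.
Appellate Stay Credit: +193 days → 31 May 2044.
Response Delay Deduction: −397 days → 30 April 2043.

2043-04-30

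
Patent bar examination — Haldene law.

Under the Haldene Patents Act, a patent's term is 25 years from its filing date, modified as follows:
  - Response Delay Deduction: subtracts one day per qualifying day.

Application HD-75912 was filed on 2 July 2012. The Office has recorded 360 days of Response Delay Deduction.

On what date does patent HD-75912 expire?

2036-07-07

Base term: filing date + 25 years → 2 July 2037.
Response Delay Deduction: −360 days → 7 July 2036.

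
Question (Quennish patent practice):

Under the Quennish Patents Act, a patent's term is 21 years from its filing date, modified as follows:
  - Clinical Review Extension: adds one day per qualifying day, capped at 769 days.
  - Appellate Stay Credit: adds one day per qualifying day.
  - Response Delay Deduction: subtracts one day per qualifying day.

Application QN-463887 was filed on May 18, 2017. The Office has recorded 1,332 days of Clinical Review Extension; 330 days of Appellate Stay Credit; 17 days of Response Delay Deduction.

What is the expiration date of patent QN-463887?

2041-05-04

Base term: filing date + 21 years → 18 May 2038.
Clinical Review Extension: 1332 days claimed exceeds the 769-day cap, so +769 days → 25 June 2040.
Appellate Stay Credit: +330 days → 21 May 2041.
Response Delay Deduction: −17 days → 4 May 2041.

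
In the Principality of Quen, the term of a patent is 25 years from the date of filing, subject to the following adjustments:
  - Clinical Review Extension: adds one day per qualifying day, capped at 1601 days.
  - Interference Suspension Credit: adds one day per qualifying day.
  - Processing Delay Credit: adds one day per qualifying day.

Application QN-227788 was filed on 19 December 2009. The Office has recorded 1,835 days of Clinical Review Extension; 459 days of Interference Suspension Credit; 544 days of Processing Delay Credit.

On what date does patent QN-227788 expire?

February 4, 2042

Base term: filing date + 25 years → 19 December 2034.
Clinical Review Extension: 1835 days claimed exceeds the 1601-day cap, so +1601 days → 8 May 2039.
Interference Suspension Credit: +459 days → 9 August 2040.
Processing Delay Credit: +544 days → 4 February 2042.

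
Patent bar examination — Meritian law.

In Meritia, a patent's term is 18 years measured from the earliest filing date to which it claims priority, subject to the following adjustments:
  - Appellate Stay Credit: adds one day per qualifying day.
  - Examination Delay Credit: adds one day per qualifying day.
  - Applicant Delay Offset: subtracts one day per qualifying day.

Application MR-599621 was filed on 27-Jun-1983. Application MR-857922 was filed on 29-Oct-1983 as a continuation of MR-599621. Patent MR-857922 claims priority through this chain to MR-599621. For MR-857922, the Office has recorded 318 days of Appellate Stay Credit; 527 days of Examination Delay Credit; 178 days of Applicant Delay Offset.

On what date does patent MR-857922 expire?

Earliest priority filing: 27 June 1983.
Base term: 27 June 1983 + 18 years → 27 June 2001.
Appellate Stay Credit: +318 days → 11 May 2002.
Examination Delay Credit: +527 days → 20 October 2003.
Applicant Delay Offset: −178 days → 25 April 2003.

April 25, 2003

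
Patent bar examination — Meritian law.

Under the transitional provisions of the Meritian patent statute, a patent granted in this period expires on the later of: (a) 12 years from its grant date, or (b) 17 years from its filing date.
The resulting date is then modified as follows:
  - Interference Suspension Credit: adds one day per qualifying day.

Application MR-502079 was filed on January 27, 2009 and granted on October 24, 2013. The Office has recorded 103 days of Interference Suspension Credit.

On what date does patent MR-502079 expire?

(a) grant + 12 years → 24 October 2025.
(b) filing + 17 years → 27 January 2026.
Later of the two: 27 January 2026.
Interference Suspension Credit: +103 days → 10 May 2026.

May 10, 2026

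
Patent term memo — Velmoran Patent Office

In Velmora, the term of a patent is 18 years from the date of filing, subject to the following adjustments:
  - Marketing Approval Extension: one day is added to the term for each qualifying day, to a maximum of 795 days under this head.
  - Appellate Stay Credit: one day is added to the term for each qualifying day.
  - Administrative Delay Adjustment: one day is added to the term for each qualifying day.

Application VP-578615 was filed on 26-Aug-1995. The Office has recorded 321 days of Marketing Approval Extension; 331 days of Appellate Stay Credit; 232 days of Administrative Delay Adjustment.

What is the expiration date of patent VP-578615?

Base term: filing date + 18 years → 26 August 2013.
Marketing Approval Extension: 321 days (within the 795-day cap) → +321 days → 13 July 2014.
Appellate Stay Credit: +331 days → 9 June 2015.
Administrative Delay Adjustment: +232 days → 27 January 2016.

January 27, 2016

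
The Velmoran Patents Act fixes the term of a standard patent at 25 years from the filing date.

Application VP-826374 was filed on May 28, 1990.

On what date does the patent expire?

Filing date + 25 years → 28 May 2015.

May 28, 2015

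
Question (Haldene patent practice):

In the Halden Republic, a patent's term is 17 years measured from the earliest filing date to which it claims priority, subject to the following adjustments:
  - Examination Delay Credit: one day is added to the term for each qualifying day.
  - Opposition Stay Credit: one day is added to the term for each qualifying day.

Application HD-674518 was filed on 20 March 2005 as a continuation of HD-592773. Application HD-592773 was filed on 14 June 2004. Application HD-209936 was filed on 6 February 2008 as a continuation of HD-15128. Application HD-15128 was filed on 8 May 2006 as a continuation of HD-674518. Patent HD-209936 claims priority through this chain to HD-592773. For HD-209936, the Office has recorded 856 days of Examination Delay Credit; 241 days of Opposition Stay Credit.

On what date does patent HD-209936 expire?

Earliest priority filing: 14 June 2004.
Base term: 14 June 2004 + 17 years → 14 June 2021.
Examination Delay Credit: +856 days → 18 October 2023.
Opposition Stay Credit: +241 days → 15 June 2024.

June 15, 2024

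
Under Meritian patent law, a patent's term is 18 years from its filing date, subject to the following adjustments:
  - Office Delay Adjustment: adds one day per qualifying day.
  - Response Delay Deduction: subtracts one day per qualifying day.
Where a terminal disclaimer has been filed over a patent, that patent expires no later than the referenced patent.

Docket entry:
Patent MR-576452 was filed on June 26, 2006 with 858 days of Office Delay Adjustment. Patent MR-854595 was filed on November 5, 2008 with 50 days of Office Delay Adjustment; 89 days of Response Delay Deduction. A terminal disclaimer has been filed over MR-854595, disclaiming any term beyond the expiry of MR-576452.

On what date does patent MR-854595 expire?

Natural term of MR-854595:
  Base: filing + 18 years → 5 November 2026.
  Office Delay Adjustment: +50 days → 25 December 2026.
  Response Delay Deduction: −89 days → 27 September 2026.
Expiry of referenced patent MR-576452:
  Base: filing + 18 years → 26 June 2024.
  Office Delay Adjustment: +858 days → 1 November 2026.
Terminal disclaimer: MR-854595 expires on the earlier of 27 September 2026 and 1 November 2026.

2026-09-27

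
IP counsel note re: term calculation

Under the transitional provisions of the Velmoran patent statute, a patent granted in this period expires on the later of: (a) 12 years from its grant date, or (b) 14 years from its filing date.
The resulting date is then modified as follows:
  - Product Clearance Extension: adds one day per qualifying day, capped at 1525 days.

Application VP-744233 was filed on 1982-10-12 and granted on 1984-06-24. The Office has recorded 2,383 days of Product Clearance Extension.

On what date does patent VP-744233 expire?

December 15, 2000

(a) grant + 12 years → 24 June 1996.
(b) filing + 14 years → 12 October 1996.
Later of the two: 12 October 1996.
Product Clearance Extension: 2383 days claimed exceeds the 1525-day cap, so +1525 days → 15 December 2000.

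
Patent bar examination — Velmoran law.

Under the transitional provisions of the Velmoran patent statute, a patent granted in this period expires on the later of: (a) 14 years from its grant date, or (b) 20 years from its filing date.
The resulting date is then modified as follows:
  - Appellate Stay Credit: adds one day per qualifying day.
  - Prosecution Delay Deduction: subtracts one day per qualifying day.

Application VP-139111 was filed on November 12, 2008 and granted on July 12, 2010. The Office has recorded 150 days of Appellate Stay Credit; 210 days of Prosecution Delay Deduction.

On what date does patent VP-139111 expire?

September 13, 2028

(a) grant + 14 years → 12 July 2024.
(b) filing + 20 years → 12 November 2028.
Later of the two: 12 November 2028.
Appellate Stay Credit: +150 days → 11 April 2029.
Prosecution Delay Deduction: −210 days → 13 September 2028.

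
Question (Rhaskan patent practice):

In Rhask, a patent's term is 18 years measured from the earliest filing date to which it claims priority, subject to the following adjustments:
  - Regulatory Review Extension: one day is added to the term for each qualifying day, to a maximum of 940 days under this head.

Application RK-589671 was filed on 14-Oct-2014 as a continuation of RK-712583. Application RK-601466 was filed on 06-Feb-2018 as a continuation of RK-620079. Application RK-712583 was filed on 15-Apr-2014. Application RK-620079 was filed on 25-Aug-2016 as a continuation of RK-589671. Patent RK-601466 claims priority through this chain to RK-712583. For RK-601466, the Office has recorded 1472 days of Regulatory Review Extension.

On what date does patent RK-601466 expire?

November 11, 2034

Earliest priority filing: 15 April 2014.
Base term: 15 April 2014 + 18 years → 15 April 2032.
Regulatory Review Extension: 1472 days claimed exceeds the 940-day cap, so +940 days → 11 November 2034.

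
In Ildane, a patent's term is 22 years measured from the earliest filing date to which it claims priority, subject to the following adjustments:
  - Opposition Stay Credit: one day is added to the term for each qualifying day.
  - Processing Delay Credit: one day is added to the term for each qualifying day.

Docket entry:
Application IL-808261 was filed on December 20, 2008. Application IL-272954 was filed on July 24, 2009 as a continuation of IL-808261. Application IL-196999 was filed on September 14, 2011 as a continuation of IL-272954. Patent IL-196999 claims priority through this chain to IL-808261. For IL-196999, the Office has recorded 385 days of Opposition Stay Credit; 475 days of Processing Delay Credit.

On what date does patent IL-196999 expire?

2033-04-28

Earliest priority filing: 20 December 2008.
Base term: 20 December 2008 + 22 years → 20 December 2030.
Opposition Stay Credit: +385 days → 9 January 2032.
Processing Delay Credit: +475 days → 28 April 2033.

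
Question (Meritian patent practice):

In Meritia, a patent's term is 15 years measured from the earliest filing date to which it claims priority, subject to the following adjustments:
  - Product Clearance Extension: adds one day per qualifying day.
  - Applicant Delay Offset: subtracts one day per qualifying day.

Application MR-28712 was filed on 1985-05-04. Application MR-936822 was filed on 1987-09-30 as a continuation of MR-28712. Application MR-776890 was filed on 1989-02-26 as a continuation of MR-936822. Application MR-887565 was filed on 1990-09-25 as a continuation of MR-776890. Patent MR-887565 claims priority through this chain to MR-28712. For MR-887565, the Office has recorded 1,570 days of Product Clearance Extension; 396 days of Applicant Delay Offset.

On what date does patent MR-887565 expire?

2003-07-22

Earliest priority filing: 4 May 1985.
Base term: 4 May 1985 + 15 years → 4 May 2000.
Product Clearance Extension: +1570 days → 21 August 2004.
Applicant Delay Offset: −396 days → 22 July 2003.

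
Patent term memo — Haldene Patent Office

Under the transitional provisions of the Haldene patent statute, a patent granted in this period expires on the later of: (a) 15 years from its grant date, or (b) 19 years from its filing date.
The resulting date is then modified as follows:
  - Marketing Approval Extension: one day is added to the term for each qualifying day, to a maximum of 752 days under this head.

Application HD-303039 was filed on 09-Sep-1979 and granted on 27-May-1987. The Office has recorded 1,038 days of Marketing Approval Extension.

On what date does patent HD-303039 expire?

(a) grant + 15 years → 27 May 2002.
(b) filing + 19 years → 9 September 1998.
Later of the two: 27 May 2002.
Marketing Approval Extension: 1038 days claimed exceeds the 752-day cap, so +752 days → 17 June 2004.

June 17, 2004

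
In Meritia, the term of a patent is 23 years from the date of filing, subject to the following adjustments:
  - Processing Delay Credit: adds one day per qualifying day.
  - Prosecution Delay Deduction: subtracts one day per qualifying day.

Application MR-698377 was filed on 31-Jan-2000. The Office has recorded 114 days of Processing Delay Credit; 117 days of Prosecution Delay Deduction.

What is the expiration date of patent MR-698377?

2023-01-28

Base term: filing date + 23 years → 31 January 2023.
Processing Delay Credit: +114 days → 25 May 2023.
Prosecution Delay Deduction: −117 days → 28 January 2023.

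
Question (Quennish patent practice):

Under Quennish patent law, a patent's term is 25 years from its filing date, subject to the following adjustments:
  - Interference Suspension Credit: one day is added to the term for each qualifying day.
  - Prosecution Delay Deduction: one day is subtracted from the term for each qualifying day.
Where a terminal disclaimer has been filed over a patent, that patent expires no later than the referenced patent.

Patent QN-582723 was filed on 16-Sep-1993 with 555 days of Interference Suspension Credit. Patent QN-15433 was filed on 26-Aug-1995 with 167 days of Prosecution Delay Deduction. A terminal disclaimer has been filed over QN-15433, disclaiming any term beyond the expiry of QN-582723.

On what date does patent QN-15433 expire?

Natural term of QN-15433:
  Base: filing + 25 years → 26 August 2020.
  Prosecution Delay Deduction: −167 days → 12 March 2020.
Expiry of referenced patent QN-582723:
  Base: filing + 25 years → 16 September 2018.
  Interference Suspension Credit: +555 days → 24 March 2020.
Terminal disclaimer: QN-15433 expires on the earlier of 12 March 2020 and 24 March 2020.

March 12, 2020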